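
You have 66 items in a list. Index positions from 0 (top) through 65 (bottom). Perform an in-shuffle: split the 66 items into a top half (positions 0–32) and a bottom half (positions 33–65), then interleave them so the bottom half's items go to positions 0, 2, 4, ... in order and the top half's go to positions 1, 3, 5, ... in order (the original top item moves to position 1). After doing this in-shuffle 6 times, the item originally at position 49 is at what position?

50

Track the item's position through each in-shuffle:
49 → 32 → 65 → 64 → 62 → 58 → 50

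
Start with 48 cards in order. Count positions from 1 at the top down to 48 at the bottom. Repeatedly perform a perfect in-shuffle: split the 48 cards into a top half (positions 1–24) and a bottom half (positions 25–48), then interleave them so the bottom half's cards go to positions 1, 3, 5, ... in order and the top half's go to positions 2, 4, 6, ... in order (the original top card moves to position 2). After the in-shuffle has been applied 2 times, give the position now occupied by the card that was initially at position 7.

Track the card's position through each in-shuffle:
7 → 14 → 28

28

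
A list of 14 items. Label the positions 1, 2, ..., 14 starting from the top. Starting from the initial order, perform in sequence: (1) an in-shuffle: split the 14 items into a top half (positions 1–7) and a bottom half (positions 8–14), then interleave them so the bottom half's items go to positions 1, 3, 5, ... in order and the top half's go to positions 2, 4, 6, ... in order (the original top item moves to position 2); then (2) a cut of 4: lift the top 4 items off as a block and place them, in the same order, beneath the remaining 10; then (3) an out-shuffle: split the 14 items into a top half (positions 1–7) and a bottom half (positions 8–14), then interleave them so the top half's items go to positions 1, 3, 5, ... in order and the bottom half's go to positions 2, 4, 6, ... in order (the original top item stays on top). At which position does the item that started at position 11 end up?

5

Track the item from position 11 forward through each operation:
  after op 1 (in-shuffle): 11 → 7
  after op 2 (cut 4): 7 → 3
  after op 3 (out-shuffle): 3 → 5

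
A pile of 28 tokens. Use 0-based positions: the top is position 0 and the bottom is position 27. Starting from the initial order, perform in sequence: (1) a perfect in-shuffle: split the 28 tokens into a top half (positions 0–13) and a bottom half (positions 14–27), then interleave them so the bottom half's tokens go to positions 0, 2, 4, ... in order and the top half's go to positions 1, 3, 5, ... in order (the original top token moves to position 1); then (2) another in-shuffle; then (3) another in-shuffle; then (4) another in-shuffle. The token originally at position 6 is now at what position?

24

Track the token from position 6 forward through each operation:
  after op 1 (in-shuffle): 6 → 13
  after op 2 (in-shuffle): 13 → 27
  after op 3 (in-shuffle): 27 → 26
  after op 4 (in-shuffle): 26 → 24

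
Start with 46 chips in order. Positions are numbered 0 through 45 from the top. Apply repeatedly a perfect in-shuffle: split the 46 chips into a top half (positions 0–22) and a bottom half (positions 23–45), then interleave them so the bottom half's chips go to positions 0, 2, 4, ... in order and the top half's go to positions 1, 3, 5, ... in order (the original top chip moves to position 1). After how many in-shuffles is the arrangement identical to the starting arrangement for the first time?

The in-shuffle permutes the 46 positions with cycle lengths [23, 23].
Every chip is home exactly when every cycle has completed a whole number of laps, i.e. after lcm(23) = 23 in-shuffles.

23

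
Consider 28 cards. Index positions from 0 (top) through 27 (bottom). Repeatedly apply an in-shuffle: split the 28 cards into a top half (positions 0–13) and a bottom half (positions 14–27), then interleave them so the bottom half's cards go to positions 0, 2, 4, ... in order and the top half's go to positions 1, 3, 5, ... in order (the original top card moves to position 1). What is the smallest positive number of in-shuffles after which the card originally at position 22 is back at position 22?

28

Follow position 22 under repeated in-shuffles:
22 → 16 → 4 → 9 → 19 → 10 → 21 → 14 → ... → 22 (length 28)
It first returns after 28 in-shuffles.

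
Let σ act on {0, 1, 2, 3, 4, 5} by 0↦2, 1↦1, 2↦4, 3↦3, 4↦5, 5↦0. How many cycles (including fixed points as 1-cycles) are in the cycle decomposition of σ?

Cycle decomposition: (0 2 4 5) (1) (3).
3 cycles.

3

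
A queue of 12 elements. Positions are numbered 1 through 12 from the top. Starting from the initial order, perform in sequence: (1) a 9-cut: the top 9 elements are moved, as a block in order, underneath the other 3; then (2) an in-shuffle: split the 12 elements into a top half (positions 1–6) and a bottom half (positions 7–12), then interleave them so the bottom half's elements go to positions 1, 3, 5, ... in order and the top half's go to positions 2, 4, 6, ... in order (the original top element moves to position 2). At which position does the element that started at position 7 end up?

7

Track the element from position 7 forward through each operation:
  after op 1 (cut 9): 7 → 10
  after op 2 (in-shuffle): 10 → 7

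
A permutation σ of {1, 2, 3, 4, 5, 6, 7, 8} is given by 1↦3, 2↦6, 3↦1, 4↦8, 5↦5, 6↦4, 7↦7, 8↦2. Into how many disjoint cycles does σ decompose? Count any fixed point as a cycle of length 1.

Cycle decomposition: (1 3) (2 6 4 8) (5) (7).
4 cycles.

4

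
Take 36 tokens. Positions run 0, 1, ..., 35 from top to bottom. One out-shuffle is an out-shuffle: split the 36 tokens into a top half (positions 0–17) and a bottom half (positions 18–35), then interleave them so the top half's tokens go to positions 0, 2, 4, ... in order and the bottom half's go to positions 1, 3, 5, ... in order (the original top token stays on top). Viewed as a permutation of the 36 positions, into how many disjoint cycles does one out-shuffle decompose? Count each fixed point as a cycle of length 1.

7

Trace each unvisited position around until it returns:
(0) (1 2 4 8 16 32 ... len 12) (3 6 12 24 13 26 ... len 12) (5 10 20) (7 14 28 21) (15 30 25) (35)
7 cycles in total.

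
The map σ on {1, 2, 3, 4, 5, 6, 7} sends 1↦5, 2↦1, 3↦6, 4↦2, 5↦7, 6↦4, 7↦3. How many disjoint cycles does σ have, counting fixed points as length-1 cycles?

Cycle decomposition: (1 5 7 3 6 4 2).
1 cycle.

1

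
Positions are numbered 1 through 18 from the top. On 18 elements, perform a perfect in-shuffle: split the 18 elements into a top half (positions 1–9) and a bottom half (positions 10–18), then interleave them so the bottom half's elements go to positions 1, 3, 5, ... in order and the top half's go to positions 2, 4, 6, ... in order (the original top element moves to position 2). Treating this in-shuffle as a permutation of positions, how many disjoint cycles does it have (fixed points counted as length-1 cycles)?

Trace each unvisited position around until it returns:
(1 2 4 8 16 13 ... len 18)
1 cycle in total.

1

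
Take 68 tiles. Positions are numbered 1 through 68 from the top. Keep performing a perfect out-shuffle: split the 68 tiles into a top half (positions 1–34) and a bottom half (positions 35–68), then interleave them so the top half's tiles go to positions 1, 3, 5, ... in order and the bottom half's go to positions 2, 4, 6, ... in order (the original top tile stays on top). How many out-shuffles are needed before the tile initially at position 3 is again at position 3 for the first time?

Follow position 3 under repeated out-shuffles:
3 → 5 → 9 → 17 → 33 → 65 → 62 → 56 → ... → 3 (length 66)
It first returns after 66 out-shuffles.

66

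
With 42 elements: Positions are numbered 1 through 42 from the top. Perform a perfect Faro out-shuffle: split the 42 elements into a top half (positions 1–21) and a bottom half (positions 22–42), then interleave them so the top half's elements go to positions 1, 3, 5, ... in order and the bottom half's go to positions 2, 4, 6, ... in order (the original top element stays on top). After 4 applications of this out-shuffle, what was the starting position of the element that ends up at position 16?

Work backwards from position 16, undoing one out-shuffle at a time:
16 ← 29 ← 15 ← 8 ← 25
So the element now at position 16 started at position 25.

25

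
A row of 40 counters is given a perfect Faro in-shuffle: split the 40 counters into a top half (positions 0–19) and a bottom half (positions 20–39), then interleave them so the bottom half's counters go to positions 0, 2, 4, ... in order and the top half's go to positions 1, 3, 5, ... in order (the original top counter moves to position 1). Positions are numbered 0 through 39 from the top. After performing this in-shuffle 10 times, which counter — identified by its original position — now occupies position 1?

Work backwards from position 1, undoing one in-shuffle at a time:
1 ← 0 ← 20 ← 30 ← 35 ← 17 ← 8 ← 24 ← 32 ← 36 ← 38
So the counter now at position 1 started at position 38.

38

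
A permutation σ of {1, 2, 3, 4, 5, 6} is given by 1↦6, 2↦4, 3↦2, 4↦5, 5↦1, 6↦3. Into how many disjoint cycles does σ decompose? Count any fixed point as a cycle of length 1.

1

Cycle decomposition: (1 6 3 2 4 5).
1 cycle.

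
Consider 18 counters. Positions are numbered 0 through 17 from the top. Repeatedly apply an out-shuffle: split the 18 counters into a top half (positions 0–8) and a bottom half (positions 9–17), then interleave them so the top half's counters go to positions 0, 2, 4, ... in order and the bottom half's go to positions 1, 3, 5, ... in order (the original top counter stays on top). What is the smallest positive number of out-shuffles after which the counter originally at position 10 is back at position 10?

Follow position 10 under repeated out-shuffles:
10 → 3 → 6 → 12 → 7 → 14 → 11 → 5 → 10
It first returns after 8 out-shuffles.

8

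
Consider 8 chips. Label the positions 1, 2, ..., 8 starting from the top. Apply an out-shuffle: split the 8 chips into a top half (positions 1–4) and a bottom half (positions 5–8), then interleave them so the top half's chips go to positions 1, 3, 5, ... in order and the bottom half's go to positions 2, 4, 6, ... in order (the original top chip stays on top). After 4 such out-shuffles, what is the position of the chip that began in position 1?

Position 1 is a fixed point of every out-shuffle, so the chip never moves.

1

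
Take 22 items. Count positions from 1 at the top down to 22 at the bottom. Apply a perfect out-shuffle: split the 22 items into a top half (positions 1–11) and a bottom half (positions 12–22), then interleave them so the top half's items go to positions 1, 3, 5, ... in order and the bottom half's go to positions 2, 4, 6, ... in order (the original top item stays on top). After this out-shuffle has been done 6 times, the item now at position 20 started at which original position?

20

Work backwards from position 20, undoing one out-shuffle at a time:
20 ← 21 ← 11 ← 6 ← 14 ← 18 ← 20
So the item now at position 20 started at position 20.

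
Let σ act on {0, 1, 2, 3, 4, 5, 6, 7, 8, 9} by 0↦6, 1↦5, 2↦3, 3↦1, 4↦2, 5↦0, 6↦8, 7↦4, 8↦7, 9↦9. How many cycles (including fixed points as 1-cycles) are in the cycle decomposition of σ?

2

Cycle decomposition: (0 6 8 7 4 2 3 1 5) (9).
2 cycles.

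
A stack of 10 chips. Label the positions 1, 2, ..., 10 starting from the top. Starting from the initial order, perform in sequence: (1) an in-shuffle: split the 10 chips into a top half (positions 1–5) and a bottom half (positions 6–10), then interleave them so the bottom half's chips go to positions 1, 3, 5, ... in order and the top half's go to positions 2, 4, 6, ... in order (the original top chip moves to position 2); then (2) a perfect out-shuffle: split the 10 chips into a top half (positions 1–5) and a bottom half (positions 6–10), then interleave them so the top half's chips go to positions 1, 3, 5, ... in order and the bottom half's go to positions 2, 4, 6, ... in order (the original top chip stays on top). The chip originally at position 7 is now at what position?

Track the chip from position 7 forward through each operation:
  after op 1 (in-shuffle): 7 → 3
  after op 2 (out-shuffle): 3 → 5

5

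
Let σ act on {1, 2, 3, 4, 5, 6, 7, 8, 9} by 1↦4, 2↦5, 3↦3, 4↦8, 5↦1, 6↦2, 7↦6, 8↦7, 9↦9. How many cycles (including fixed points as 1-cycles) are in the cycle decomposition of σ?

Cycle decomposition: (1 4 8 7 6 2 5) (3) (9).
3 cycles.

3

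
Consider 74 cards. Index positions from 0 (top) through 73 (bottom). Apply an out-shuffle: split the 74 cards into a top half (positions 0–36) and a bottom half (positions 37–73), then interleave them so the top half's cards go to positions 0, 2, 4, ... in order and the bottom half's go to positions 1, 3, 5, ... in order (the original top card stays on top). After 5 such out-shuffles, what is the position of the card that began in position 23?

Track the card's position through each out-shuffle:
23 → 46 → 19 → 38 → 3 → 6

6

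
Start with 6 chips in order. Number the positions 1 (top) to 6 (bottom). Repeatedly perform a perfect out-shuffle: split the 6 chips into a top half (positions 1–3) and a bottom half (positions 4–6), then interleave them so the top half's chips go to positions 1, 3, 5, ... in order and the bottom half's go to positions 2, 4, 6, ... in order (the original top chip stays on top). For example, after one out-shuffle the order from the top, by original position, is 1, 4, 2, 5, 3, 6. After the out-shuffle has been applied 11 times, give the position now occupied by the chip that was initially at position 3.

2

Track the chip's position through each out-shuffle:
3 → 5 → 4 → 2 → 3 → 5 → 4 → 2 → 3 → 5 → 4 → 2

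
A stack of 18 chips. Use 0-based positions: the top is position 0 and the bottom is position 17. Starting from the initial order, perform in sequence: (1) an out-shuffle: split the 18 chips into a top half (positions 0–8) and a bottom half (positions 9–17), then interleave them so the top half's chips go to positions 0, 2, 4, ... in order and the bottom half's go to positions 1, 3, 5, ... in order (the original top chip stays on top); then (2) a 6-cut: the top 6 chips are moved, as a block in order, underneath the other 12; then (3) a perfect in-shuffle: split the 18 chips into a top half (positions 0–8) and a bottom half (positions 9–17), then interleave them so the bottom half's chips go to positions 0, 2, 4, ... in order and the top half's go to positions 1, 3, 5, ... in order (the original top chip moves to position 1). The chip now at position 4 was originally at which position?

17

Undo the operations in reverse order, starting from position 4:
  undo op 3 (in-shuffle, from bottom half): 4 ← 11
  undo op 2 (cut 6): 11 ← 17
  undo op 1 (out-shuffle, from bottom half): 17 ← 17
So the chip at position 4 came from original position 17.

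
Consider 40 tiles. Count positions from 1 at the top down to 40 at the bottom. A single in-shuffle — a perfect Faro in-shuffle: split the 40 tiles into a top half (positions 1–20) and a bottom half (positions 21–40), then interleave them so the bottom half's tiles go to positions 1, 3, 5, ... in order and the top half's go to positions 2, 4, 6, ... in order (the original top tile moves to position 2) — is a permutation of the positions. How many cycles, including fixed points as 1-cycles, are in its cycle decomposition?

Trace each unvisited position around until it returns:
(1 2 4 8 16 32 ... len 20) (3 6 12 24 7 14 ... len 20)
2 cycles in total.

2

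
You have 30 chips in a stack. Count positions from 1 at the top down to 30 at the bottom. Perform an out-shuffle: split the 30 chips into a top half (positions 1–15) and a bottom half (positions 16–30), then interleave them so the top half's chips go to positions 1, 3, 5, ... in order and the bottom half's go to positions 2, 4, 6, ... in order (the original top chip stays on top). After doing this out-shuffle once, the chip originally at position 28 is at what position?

Track the chip's position through each out-shuffle:
28 → 26

26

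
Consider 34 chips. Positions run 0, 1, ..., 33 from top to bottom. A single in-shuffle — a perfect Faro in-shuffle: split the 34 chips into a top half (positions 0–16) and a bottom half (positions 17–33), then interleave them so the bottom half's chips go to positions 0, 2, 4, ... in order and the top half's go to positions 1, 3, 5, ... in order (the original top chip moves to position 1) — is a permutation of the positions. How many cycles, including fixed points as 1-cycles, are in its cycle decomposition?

Trace each unvisited position around until it returns:
(0 1 3 7 15 31 ... len 12) (2 5 11 23 12 25 ... len 12) (4 9 19) (6 13 27 20) (14 29 24)
5 cycles in total.

5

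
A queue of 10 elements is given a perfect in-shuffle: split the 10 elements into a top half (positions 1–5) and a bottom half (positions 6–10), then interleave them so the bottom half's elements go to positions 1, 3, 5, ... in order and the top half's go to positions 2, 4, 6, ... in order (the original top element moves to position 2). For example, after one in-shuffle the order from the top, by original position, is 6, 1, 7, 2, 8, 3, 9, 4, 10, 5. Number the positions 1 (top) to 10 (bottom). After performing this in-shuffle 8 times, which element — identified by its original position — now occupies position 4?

Work backwards from position 4, undoing one in-shuffle at a time:
4 ← 2 ← 1 ← 6 ← 3 ← 7 ← 9 ← 10 ← 5
So the element now at position 4 started at position 5.

5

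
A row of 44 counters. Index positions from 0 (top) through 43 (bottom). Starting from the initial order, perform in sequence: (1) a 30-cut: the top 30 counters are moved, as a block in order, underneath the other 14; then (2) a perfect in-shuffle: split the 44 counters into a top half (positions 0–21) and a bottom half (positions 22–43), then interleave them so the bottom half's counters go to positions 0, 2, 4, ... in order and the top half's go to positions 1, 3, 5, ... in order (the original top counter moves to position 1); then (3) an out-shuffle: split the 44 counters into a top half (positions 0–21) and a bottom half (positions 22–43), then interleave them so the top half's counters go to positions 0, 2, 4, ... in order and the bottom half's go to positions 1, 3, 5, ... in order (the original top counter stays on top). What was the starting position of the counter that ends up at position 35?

5

Undo the operations in reverse order, starting from position 35:
  undo op 3 (out-shuffle, from bottom half): 35 ← 39
  undo op 2 (in-shuffle, from top half): 39 ← 19
  undo op 1 (cut 30): 19 ← 5
So the counter at position 35 came from original position 5.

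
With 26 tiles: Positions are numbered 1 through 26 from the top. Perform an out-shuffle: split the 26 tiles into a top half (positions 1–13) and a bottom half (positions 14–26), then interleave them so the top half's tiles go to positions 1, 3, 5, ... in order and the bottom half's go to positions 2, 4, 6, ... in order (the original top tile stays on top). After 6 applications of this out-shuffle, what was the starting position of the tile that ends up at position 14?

18

Work backwards from position 14, undoing one out-shuffle at a time:
14 ← 20 ← 23 ← 12 ← 19 ← 10 ← 18
So the tile now at position 14 started at position 18.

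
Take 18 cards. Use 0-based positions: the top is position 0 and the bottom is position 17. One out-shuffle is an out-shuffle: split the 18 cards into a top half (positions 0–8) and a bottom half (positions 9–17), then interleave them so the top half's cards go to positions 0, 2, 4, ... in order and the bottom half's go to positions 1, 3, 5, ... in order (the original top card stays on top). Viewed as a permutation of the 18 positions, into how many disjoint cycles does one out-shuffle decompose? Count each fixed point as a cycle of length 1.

4

Trace each unvisited position around until it returns:
(0) (1 2 4 8 16 15 13 9) (3 6 12 7 14 11 5 10) (17)
4 cycles in total.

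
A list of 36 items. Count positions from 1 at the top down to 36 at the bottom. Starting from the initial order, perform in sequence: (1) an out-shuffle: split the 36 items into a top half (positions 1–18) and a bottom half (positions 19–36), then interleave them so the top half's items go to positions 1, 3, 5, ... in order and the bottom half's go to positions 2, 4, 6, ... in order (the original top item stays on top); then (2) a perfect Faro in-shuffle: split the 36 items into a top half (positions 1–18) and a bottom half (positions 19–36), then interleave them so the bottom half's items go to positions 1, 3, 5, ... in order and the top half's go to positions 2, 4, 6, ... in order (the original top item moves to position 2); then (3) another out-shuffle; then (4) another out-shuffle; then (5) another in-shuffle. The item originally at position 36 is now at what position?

Track the item from position 36 forward through each operation:
  after op 1 (out-shuffle): 36 → 36
  after op 2 (in-shuffle): 36 → 35
  after op 3 (out-shuffle): 35 → 34
  after op 4 (out-shuffle): 34 → 32
  after op 5 (in-shuffle): 32 → 27

27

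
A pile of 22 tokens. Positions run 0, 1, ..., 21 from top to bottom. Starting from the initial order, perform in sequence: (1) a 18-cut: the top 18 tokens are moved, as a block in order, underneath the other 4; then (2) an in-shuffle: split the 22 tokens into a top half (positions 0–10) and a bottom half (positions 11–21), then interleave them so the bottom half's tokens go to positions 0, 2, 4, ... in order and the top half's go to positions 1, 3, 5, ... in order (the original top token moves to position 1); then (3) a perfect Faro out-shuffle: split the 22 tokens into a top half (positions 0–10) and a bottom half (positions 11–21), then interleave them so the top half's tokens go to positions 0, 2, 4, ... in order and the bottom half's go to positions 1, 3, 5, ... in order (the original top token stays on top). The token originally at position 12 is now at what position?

Track the token from position 12 forward through each operation:
  after op 1 (cut 18): 12 → 16
  after op 2 (in-shuffle): 16 → 10
  after op 3 (out-shuffle): 10 → 20

20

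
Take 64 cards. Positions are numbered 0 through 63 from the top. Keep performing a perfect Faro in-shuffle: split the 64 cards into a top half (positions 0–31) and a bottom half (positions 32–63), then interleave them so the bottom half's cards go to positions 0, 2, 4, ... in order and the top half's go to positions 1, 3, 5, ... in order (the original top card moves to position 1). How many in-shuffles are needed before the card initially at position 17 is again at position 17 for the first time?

12

Follow position 17 under repeated in-shuffles:
17 → 35 → 6 → 13 → 27 → 55 → 46 → 28 → 57 → 50 → 36 → 8 → 17
It first returns after 12 in-shuffles.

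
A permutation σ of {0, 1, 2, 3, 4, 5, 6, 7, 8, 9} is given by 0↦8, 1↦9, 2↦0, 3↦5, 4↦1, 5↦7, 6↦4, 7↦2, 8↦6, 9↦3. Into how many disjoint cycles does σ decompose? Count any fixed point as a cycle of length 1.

Cycle decomposition: (0 8 6 4 1 9 3 5 7 2).
1 cycle.

1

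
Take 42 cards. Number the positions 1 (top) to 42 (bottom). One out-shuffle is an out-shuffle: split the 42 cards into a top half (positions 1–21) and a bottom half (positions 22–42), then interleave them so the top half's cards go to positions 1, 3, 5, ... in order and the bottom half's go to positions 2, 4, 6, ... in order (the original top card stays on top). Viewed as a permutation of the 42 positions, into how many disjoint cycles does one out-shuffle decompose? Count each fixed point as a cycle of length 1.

4

Trace each unvisited position around until it returns:
(1) (2 3 5 9 17 33 ... len 20) (4 7 13 25 8 15 ... len 20) (42)
4 cycles in total.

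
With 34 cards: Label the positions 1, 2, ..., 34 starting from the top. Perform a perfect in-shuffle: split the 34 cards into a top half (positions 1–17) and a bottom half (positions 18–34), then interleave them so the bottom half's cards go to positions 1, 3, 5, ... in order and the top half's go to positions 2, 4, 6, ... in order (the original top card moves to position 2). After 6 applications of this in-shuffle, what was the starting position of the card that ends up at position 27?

13

Work backwards from position 27, undoing one in-shuffle at a time:
27 ← 31 ← 33 ← 34 ← 17 ← 26 ← 13
So the card now at position 27 started at position 13.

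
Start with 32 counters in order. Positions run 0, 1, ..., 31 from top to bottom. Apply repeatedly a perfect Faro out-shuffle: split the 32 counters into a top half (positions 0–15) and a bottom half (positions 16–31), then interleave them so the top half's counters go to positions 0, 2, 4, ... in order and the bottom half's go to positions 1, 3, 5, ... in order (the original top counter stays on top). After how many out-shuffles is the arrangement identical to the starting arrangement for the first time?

5

The out-shuffle permutes the 32 positions with cycle lengths [1, 1, 5, 5, 5, 5, 5, 5].
Every counter is home exactly when every cycle has completed a whole number of laps, i.e. after lcm(1, 5) = 5 out-shuffles.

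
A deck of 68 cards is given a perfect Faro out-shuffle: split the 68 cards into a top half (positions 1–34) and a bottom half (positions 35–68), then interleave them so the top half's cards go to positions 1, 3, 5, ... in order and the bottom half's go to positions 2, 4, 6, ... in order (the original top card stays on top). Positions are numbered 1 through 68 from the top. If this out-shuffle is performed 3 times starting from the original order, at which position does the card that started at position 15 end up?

46

Track the card's position through each out-shuffle:
15 → 29 → 57 → 46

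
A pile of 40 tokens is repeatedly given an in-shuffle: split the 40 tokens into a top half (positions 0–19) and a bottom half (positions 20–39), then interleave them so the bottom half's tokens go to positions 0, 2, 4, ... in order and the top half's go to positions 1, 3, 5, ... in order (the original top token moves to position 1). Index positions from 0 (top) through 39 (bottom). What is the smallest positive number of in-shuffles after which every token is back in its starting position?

20

The in-shuffle permutes the 40 positions with cycle lengths [20, 20].
Every token is home exactly when every cycle has completed a whole number of laps, i.e. after lcm(20) = 20 in-shuffles.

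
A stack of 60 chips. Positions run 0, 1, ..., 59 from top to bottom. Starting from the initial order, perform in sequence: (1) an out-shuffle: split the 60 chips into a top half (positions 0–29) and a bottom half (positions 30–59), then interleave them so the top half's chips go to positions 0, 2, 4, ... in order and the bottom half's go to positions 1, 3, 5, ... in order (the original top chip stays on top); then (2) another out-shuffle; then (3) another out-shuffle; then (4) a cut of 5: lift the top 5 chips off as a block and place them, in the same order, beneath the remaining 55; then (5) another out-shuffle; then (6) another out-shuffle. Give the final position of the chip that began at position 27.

18

Track the chip from position 27 forward through each operation:
  after op 1 (out-shuffle): 27 → 54
  after op 2 (out-shuffle): 54 → 49
  after op 3 (out-shuffle): 49 → 39
  after op 4 (cut 5): 39 → 34
  after op 5 (out-shuffle): 34 → 9
  after op 6 (out-shuffle): 9 → 18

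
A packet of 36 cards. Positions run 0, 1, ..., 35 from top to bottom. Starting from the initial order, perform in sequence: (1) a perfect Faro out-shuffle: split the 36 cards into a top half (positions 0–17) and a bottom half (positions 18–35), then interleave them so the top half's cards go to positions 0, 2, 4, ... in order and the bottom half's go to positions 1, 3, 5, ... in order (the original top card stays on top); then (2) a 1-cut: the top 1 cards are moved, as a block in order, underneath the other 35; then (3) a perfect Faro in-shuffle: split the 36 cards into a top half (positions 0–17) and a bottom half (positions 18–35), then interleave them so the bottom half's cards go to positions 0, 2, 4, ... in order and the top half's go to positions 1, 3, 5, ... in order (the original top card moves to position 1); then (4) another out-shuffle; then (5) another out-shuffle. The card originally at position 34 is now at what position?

Track the card from position 34 forward through each operation:
  after op 1 (out-shuffle): 34 → 33
  after op 2 (cut 1): 33 → 32
  after op 3 (in-shuffle): 32 → 28
  after op 4 (out-shuffle): 28 → 21
  after op 5 (out-shuffle): 21 → 7

7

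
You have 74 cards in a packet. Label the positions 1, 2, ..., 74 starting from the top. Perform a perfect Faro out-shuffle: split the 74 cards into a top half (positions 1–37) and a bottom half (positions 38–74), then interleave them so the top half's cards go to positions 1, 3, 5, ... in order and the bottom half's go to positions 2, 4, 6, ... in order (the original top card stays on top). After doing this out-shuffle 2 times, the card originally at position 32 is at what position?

52

Track the card's position through each out-shuffle:
32 → 63 → 52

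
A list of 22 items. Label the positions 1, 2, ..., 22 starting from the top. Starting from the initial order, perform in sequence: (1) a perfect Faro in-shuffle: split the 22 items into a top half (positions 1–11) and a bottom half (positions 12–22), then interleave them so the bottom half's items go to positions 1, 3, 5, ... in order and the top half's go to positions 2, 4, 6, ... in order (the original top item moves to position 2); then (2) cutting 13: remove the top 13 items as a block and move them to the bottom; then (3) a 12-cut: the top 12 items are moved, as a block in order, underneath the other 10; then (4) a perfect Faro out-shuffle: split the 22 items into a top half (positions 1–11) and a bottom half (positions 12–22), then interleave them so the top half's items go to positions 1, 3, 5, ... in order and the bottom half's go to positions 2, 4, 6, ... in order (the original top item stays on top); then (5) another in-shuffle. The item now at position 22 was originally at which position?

Undo the operations in reverse order, starting from position 22:
  undo op 5 (in-shuffle, from top half): 22 ← 11
  undo op 4 (out-shuffle, from top half): 11 ← 6
  undo op 3 (cut 12): 6 ← 18
  undo op 2 (cut 13): 18 ← 9
  undo op 1 (in-shuffle, from bottom half): 9 ← 16
So the item at position 22 came from original position 16.

16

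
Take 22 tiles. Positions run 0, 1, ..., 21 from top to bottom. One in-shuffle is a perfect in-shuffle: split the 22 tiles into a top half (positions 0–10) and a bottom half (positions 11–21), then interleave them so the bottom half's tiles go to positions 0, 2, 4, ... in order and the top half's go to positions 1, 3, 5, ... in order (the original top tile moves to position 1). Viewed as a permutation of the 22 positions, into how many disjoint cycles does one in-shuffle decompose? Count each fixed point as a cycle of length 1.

2

Trace each unvisited position around until it returns:
(0 1 3 7 15 8 ... len 11) (4 9 19 16 10 21 ... len 11)
2 cycles in total.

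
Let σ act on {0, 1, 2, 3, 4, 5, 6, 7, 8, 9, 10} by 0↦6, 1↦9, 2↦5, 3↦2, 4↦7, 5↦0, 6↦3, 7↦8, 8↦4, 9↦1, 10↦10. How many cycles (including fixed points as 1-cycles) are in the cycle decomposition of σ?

Cycle decomposition: (0 6 3 2 5) (1 9) (4 7 8) (10).
4 cycles.

4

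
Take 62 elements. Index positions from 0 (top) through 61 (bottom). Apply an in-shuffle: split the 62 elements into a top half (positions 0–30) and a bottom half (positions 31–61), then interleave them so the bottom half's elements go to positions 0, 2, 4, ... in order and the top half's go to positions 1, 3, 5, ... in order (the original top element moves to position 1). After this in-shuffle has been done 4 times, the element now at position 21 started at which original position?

24

Work backwards from position 21, undoing one in-shuffle at a time:
21 ← 10 ← 36 ← 49 ← 24
So the element now at position 21 started at position 24.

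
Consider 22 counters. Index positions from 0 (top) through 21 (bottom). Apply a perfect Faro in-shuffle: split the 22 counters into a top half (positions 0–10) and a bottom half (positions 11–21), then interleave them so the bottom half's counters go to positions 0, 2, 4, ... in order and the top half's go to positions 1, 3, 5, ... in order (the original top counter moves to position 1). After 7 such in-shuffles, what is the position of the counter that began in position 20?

19

Track the counter's position through each in-shuffle:
20 → 18 → 14 → 6 → 13 → 4 → 9 → 19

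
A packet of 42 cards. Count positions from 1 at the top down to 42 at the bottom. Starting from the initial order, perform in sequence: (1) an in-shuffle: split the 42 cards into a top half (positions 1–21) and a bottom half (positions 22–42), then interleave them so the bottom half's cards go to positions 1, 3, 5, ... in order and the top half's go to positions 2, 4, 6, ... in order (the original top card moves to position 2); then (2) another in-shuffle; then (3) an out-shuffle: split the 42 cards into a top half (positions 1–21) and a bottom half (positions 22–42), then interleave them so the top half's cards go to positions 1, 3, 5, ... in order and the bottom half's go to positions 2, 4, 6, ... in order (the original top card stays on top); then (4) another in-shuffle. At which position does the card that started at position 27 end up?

4

Track the card from position 27 forward through each operation:
  after op 1 (in-shuffle): 27 → 11
  after op 2 (in-shuffle): 11 → 22
  after op 3 (out-shuffle): 22 → 2
  after op 4 (in-shuffle): 2 → 4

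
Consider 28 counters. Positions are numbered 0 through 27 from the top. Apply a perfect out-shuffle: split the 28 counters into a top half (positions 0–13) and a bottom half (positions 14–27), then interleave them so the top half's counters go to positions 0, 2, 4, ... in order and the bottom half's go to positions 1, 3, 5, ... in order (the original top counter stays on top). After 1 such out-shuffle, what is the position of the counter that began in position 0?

0

Position 0 is a fixed point of every out-shuffle, so the counter never moves.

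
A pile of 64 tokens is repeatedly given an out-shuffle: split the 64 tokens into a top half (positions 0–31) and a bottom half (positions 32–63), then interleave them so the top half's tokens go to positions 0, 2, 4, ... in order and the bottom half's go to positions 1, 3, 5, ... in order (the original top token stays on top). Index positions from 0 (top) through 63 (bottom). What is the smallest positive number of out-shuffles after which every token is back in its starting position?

The out-shuffle permutes the 64 positions with cycle lengths [1, 1, 2, 3, 3, 6, 6, 6, 6, 6, 6, 6, 6, 6].
Every token is home exactly when every cycle has completed a whole number of laps, i.e. after lcm(1, 2, 3, 6) = 6 out-shuffles.

6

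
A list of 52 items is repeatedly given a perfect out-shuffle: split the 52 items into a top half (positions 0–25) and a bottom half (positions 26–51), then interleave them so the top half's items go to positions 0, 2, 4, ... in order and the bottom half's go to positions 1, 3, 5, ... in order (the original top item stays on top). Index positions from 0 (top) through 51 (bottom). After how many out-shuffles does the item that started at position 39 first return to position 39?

Follow position 39 under repeated out-shuffles:
39 → 27 → 3 → 6 → 12 → 24 → 48 → 45 → 39
It first returns after 8 out-shuffles.

8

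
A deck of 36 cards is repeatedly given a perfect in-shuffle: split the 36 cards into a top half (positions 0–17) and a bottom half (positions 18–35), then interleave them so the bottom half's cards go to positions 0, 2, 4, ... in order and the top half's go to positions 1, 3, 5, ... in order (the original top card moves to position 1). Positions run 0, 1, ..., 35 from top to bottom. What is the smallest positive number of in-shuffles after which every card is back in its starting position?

36

The in-shuffle permutes the 36 positions with cycle lengths [36].
Every card is home exactly when every cycle has completed a whole number of laps, i.e. after lcm(36) = 36 in-shuffles.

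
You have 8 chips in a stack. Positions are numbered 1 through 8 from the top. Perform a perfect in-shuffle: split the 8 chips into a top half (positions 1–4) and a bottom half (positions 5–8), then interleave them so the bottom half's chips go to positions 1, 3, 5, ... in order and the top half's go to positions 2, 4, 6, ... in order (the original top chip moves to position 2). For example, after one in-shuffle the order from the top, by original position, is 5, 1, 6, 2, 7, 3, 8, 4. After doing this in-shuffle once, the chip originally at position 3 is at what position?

6

Track the chip's position through each in-shuffle:
3 → 6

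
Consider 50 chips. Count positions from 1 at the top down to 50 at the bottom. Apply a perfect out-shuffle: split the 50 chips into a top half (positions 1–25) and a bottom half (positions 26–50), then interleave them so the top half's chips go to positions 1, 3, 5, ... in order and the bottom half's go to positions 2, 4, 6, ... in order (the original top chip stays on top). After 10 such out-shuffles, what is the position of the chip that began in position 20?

4

Track the chip's position through each out-shuffle:
20 → 39 → 28 → 6 → 11 → 21 → 41 → 32 → 14 → 27 → 4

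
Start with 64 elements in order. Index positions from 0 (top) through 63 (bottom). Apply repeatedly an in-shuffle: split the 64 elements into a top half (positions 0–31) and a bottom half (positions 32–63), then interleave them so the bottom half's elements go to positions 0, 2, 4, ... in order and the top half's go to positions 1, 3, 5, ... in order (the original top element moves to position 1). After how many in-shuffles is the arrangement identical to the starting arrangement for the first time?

The in-shuffle permutes the 64 positions with cycle lengths [4, 12, 12, 12, 12, 12].
Every element is home exactly when every cycle has completed a whole number of laps, i.e. after lcm(4, 12) = 12 in-shuffles.

12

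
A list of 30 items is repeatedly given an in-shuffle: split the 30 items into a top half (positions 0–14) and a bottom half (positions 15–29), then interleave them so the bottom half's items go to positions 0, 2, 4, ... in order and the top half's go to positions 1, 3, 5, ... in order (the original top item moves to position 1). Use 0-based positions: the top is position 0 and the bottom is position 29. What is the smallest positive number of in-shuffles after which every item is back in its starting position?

5

The in-shuffle permutes the 30 positions with cycle lengths [5, 5, 5, 5, 5, 5].
Every item is home exactly when every cycle has completed a whole number of laps, i.e. after lcm(5) = 5 in-shuffles.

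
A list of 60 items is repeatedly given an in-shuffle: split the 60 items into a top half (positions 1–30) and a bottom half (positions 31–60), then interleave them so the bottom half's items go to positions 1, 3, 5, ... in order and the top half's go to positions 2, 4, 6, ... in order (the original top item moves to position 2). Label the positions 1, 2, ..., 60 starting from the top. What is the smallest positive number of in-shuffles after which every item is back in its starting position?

The in-shuffle permutes the 60 positions with cycle lengths [60].
Every item is home exactly when every cycle has completed a whole number of laps, i.e. after lcm(60) = 60 in-shuffles.

60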